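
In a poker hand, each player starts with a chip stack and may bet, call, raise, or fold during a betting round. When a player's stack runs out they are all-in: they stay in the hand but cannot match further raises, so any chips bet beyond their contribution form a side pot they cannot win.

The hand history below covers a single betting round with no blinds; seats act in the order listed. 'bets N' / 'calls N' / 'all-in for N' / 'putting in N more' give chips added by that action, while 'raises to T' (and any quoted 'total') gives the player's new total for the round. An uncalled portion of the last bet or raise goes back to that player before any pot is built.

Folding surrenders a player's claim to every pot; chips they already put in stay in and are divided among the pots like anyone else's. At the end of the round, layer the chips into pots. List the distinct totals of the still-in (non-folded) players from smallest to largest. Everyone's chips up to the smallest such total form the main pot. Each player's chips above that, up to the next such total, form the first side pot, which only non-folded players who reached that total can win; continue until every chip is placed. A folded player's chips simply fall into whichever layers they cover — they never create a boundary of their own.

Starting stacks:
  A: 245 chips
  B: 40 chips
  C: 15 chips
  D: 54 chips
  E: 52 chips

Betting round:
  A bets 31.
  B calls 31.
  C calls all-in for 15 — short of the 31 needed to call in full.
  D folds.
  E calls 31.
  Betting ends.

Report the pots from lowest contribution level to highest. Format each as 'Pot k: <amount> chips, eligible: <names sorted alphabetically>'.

Pot 1: 60 chips, eligible: A, B, C, E
Pot 2: 48 chips, eligible: A, B, E

Derivation:
Contributions: A=31, B=31, C=15, E=31
Folded: D
Pot levels (distinct totals of non-folded players): 15, 31
Layer 1-15: 15 each from A, B, C, E = 15*4 = 60 chips; eligible A, B, C, E
Layer 16-31: 16 each from A, B, E = 16*3 = 48 chips; eligible A, B, E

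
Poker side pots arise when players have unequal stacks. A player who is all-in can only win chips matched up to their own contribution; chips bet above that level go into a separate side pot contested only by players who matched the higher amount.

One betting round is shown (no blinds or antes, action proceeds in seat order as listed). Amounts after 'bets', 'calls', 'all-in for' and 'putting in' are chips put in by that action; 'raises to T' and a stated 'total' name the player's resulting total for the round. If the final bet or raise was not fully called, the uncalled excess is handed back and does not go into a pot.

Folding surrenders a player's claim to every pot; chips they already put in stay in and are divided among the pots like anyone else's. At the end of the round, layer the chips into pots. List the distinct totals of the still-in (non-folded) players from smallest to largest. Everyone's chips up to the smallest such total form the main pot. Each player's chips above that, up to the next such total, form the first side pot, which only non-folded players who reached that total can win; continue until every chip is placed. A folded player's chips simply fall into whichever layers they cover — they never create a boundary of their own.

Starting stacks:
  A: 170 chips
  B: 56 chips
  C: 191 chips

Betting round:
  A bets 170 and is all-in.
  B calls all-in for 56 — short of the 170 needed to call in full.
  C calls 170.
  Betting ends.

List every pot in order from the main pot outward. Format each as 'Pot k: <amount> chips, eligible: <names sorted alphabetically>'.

Contributions: A=170, B=56, C=170
Pot levels (distinct totals of non-folded players): 56, 170
Layer 1-56: 56 each from A, B, C = 56*3 = 168 chips; eligible A, B, C
Layer 57-170: 114 each from A, C = 114*2 = 228 chips; eligible A, C

Pot 1: 168 chips, eligible: A, B, C
Pot 2: 228 chips, eligible: A, C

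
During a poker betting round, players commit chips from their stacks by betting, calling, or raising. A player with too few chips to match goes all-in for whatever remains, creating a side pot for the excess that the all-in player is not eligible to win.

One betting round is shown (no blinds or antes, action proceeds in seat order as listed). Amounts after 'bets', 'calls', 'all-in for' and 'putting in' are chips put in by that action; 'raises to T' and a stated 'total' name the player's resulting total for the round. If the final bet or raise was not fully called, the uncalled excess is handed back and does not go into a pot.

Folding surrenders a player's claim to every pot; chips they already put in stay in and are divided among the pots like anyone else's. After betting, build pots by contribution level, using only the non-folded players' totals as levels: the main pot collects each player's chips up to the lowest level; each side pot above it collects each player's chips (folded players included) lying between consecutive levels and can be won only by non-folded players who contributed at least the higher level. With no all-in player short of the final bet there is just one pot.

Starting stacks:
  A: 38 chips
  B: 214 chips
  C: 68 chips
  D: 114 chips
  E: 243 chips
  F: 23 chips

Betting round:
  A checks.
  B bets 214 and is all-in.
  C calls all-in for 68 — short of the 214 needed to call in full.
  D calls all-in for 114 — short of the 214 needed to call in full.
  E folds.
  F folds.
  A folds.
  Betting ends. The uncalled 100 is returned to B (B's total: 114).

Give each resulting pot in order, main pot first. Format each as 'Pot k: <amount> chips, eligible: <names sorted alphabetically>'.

Contributions (after 100 returned to B): B=114, C=68, D=114
Folded: A, E, F
Pot levels (distinct totals of non-folded players): 68, 114
Layer 1-68: 68 each from B, C, D = 68*3 = 204 chips; eligible B, C, D
Layer 69-114: 46 each from B, D = 46*2 = 92 chips; eligible B, D

Pot 1: 204 chips, eligible: B, C, D
Pot 2: 92 chips, eligible: B, D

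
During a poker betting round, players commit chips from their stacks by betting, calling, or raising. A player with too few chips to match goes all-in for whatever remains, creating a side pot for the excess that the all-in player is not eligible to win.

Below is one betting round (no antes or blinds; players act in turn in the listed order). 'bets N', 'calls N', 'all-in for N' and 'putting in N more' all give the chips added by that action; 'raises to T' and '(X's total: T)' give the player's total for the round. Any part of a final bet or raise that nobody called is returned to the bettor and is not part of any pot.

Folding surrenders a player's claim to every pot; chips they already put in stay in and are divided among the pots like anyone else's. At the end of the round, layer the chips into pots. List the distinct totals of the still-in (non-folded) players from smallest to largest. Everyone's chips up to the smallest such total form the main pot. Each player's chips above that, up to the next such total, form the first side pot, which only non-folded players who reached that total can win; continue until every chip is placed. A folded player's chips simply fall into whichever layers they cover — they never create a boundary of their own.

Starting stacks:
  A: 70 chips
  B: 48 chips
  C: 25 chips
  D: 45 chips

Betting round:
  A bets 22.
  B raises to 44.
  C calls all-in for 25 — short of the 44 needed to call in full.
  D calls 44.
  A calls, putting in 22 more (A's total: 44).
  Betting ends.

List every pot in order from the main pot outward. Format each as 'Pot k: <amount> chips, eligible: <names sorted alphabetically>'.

Contributions: A=44, B=44, C=25, D=44
Pot levels (distinct totals of non-folded players): 25, 44
Layer 1-25: 25 each from A, B, C, D = 25*4 = 100 chips; eligible A, B, C, D
Layer 26-44: 19 each from A, B, D = 19*3 = 57 chips; eligible A, B, D

Pot 1: 100 chips, eligible: A, B, C, D
Pot 2: 57 chips, eligible: A, B, D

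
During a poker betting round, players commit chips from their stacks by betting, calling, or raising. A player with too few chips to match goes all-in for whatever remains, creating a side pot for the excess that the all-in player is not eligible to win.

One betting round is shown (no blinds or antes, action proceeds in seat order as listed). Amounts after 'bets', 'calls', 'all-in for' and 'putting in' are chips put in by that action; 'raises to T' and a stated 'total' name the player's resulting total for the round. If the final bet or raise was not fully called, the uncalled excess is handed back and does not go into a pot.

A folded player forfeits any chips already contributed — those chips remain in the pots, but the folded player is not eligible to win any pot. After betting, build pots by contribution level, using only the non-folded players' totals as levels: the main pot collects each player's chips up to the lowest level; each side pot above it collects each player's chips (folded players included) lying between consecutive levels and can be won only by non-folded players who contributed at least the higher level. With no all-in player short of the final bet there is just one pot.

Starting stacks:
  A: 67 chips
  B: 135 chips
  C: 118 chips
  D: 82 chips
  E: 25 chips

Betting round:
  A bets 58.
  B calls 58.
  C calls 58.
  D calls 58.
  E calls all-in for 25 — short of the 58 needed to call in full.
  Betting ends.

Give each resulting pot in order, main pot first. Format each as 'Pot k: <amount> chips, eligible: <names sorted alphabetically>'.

Pot 1: 125 chips, eligible: A, B, C, D, E
Pot 2: 132 chips, eligible: A, B, C, D

Derivation:
Contributions: A=58, B=58, C=58, D=58, E=25
Pot levels (distinct totals of non-folded players): 25, 58
Layer 1-25: 25 each from A, B, C, D, E = 25*5 = 125 chips; eligible A, B, C, D, E
Layer 26-58: 33 each from A, B, C, D = 33*4 = 132 chips; eligible A, B, C, D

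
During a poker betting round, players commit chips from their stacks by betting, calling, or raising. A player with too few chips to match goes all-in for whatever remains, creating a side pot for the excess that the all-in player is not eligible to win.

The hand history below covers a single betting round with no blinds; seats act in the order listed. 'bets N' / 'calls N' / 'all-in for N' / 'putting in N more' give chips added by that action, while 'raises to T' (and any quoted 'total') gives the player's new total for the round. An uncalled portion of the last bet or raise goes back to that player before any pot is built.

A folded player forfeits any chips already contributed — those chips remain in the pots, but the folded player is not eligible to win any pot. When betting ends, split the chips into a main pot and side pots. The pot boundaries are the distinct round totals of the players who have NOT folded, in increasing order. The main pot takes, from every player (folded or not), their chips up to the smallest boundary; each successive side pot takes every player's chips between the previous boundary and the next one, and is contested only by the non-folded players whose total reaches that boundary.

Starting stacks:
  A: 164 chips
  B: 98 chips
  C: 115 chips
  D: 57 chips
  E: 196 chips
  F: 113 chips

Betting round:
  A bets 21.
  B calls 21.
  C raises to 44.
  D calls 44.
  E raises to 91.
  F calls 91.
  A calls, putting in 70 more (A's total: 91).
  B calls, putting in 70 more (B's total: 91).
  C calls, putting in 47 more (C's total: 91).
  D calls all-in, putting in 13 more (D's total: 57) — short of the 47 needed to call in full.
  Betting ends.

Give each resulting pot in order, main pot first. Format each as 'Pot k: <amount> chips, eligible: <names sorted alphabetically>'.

Contributions: A=91, B=91, C=91, D=57, E=91, F=91
Pot levels (distinct totals of non-folded players): 57, 91
Layer 1-57: 57 each from A, B, C, D, E, F = 57*6 = 342 chips; eligible A, B, C, D, E, F
Layer 58-91: 34 each from A, B, C, E, F = 34*5 = 170 chips; eligible A, B, C, E, F

Pot 1: 342 chips, eligible: A, B, C, D, E, F
Pot 2: 170 chips, eligible: A, B, C, E, F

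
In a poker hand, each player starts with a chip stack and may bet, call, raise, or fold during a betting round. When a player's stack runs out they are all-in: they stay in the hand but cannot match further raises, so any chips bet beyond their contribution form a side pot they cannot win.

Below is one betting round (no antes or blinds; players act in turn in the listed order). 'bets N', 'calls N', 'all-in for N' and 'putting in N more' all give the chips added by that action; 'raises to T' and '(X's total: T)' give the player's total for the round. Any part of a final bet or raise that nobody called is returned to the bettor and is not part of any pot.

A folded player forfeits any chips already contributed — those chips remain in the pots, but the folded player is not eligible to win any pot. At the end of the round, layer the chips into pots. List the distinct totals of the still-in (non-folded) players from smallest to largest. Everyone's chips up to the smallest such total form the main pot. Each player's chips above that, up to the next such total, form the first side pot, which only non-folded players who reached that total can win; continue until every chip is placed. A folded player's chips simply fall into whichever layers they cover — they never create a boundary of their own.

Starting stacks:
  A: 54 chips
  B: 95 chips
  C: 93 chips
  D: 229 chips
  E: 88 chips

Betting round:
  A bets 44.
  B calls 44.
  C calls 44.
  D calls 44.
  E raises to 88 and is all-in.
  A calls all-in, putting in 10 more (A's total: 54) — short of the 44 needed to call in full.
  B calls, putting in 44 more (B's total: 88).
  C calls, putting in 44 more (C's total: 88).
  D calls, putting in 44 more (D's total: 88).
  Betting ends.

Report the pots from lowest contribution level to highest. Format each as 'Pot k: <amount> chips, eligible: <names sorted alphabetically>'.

Pot 1: 270 chips, eligible: A, B, C, D, E
Pot 2: 136 chips, eligible: B, C, D, E

Derivation:
Contributions: A=54, B=88, C=88, D=88, E=88
Pot levels (distinct totals of non-folded players): 54, 88
Layer 1-54: 54 each from A, B, C, D, E = 54*5 = 270 chips; eligible A, B, C, D, E
Layer 55-88: 34 each from B, C, D, E = 34*4 = 136 chips; eligible B, C, D, E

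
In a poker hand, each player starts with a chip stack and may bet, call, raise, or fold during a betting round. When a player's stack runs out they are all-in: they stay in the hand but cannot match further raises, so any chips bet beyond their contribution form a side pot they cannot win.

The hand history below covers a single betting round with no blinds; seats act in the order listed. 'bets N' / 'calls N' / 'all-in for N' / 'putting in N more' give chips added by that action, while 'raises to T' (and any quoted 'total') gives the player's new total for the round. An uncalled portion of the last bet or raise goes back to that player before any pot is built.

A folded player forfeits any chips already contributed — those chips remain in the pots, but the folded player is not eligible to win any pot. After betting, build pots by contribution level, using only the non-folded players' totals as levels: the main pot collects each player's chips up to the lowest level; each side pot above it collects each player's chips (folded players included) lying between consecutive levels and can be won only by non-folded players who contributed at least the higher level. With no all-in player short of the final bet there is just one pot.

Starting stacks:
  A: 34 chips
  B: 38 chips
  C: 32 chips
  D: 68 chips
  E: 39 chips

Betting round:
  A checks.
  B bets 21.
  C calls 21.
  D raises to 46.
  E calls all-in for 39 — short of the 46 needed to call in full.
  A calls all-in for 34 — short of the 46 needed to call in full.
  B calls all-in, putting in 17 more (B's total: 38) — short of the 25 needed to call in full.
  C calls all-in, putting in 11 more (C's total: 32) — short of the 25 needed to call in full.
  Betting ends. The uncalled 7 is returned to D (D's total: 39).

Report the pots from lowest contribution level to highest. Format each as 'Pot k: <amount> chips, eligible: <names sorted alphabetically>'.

Pot 1: 160 chips, eligible: A, B, C, D, E
Pot 2: 8 chips, eligible: A, B, D, E
Pot 3: 12 chips, eligible: B, D, E
Pot 4: 2 chips, eligible: D, E

Derivation:
Contributions (after 7 returned to D): A=34, B=38, C=32, D=39, E=39
Pot levels (distinct totals of non-folded players): 32, 34, 38, 39
Layer 1-32: 32 each from A, B, C, D, E = 32*5 = 160 chips; eligible A, B, C, D, E
Layer 33-34: 2 each from A, B, D, E = 2*4 = 8 chips; eligible A, B, D, E
Layer 35-38: 4 each from B, D, E = 4*3 = 12 chips; eligible B, D, E
Layer 39-39: 1 each from D, E = 1*2 = 2 chips; eligible D, E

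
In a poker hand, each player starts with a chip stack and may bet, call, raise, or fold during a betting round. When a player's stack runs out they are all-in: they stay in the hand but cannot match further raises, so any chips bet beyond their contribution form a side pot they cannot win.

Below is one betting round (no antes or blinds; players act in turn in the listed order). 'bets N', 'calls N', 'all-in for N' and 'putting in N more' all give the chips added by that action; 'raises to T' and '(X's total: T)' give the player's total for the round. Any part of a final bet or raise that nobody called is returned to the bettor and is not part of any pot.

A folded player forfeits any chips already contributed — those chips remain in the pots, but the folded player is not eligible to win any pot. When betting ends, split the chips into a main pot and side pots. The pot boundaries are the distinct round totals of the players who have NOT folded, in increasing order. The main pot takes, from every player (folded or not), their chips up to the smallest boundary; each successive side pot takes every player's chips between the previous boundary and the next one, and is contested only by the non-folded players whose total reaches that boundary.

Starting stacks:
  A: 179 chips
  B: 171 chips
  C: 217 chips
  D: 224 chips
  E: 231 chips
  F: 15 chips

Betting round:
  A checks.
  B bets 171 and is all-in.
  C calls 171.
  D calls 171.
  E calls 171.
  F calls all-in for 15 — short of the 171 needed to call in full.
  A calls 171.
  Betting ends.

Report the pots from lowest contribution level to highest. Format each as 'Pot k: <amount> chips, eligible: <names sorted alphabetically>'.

Contributions: A=171, B=171, C=171, D=171, E=171, F=15
Pot levels (distinct totals of non-folded players): 15, 171
Layer 1-15: 15 each from A, B, C, D, E, F = 15*6 = 90 chips; eligible A, B, C, D, E, F
Layer 16-171: 156 each from A, B, C, D, E = 156*5 = 780 chips; eligible A, B, C, D, E

Pot 1: 90 chips, eligible: A, B, C, D, E, F
Pot 2: 780 chips, eligible: A, B, C, D, E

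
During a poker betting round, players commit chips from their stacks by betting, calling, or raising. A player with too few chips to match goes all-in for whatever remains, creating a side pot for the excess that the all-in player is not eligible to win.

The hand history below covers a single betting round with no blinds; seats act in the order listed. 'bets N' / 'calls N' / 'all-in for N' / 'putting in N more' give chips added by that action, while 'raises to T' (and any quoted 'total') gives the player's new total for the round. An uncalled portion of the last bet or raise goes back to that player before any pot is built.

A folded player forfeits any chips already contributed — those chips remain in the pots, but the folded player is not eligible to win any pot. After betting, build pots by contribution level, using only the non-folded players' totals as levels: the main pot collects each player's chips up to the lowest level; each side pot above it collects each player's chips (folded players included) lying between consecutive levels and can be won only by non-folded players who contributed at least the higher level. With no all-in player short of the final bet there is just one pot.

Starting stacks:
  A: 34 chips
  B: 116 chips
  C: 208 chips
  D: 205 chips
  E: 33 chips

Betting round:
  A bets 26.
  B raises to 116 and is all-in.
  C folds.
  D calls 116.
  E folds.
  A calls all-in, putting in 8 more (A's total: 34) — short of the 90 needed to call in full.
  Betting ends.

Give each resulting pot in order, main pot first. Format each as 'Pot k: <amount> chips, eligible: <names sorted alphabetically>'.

Pot 1: 102 chips, eligible: A, B, D
Pot 2: 164 chips, eligible: B, D

Derivation:
Contributions: A=34, B=116, D=116
Folded: C, E
Pot levels (distinct totals of non-folded players): 34, 116
Layer 1-34: 34 each from A, B, D = 34*3 = 102 chips; eligible A, B, D
Layer 35-116: 82 each from B, D = 82*2 = 164 chips; eligible B, D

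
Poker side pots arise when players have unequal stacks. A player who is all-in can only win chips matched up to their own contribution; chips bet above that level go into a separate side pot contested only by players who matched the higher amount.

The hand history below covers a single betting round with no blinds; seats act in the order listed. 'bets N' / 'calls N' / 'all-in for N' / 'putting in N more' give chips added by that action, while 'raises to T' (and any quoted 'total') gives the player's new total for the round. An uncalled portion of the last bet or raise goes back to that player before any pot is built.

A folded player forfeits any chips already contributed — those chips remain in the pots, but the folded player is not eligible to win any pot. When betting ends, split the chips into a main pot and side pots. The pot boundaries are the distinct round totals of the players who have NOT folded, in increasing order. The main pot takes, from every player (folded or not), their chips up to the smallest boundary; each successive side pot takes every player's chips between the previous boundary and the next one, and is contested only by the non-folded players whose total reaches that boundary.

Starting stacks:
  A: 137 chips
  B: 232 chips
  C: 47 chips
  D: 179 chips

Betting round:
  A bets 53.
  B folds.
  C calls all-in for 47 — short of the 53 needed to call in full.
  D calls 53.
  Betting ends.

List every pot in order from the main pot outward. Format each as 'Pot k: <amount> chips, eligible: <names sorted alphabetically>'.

Contributions: A=53, C=47, D=53
Folded: B
Pot levels (distinct totals of non-folded players): 47, 53
Layer 1-47: 47 each from A, C, D = 47*3 = 141 chips; eligible A, C, D
Layer 48-53: 6 each from A, D = 6*2 = 12 chips; eligible A, D

Pot 1: 141 chips, eligible: A, C, D
Pot 2: 12 chips, eligible: A, D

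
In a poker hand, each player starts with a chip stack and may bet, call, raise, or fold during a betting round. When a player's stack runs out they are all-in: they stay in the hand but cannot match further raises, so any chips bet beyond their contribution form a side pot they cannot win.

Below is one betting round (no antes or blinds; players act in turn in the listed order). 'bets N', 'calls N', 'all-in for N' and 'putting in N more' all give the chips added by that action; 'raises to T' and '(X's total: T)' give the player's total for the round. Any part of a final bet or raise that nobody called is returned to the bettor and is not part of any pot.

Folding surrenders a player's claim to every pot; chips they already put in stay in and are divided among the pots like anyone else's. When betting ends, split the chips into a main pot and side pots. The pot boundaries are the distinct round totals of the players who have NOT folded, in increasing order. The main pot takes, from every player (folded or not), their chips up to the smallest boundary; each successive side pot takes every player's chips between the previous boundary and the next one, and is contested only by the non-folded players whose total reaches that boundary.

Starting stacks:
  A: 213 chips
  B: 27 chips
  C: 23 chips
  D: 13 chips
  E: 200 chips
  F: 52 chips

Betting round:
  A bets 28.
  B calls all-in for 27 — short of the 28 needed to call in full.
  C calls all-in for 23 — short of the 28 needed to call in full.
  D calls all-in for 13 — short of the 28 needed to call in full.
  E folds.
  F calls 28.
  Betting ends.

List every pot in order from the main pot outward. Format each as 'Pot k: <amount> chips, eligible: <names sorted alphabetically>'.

Contributions: A=28, B=27, C=23, D=13, F=28
Folded: E
Pot levels (distinct totals of non-folded players): 13, 23, 27, 28
Layer 1-13: 13 each from A, B, C, D, F = 13*5 = 65 chips; eligible A, B, C, D, F
Layer 14-23: 10 each from A, B, C, F = 10*4 = 40 chips; eligible A, B, C, F
Layer 24-27: 4 each from A, B, F = 4*3 = 12 chips; eligible A, B, F
Layer 28-28: 1 each from A, F = 1*2 = 2 chips; eligible A, F

Pot 1: 65 chips, eligible: A, B, C, D, F
Pot 2: 40 chips, eligible: A, B, C, F
Pot 3: 12 chips, eligible: A, B, F
Pot 4: 2 chips, eligible: A, F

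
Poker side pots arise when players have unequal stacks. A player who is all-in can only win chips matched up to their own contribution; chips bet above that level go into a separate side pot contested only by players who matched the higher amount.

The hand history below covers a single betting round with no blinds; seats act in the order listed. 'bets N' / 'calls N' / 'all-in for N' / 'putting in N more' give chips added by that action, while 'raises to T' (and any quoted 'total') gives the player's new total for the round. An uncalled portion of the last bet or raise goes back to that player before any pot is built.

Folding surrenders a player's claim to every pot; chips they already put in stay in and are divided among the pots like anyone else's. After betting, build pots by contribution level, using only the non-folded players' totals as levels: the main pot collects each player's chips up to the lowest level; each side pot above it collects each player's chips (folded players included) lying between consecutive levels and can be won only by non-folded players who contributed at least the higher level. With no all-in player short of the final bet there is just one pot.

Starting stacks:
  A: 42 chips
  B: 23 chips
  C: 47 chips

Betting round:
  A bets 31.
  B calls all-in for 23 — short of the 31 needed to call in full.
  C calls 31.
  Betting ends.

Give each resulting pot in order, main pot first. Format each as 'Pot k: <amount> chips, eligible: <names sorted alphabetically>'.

Contributions: A=31, B=23, C=31
Pot levels (distinct totals of non-folded players): 23, 31
Layer 1-23: 23 each from A, B, C = 23*3 = 69 chips; eligible A, B, C
Layer 24-31: 8 each from A, C = 8*2 = 16 chips; eligible A, C

Pot 1: 69 chips, eligible: A, B, C
Pot 2: 16 chips, eligible: A, C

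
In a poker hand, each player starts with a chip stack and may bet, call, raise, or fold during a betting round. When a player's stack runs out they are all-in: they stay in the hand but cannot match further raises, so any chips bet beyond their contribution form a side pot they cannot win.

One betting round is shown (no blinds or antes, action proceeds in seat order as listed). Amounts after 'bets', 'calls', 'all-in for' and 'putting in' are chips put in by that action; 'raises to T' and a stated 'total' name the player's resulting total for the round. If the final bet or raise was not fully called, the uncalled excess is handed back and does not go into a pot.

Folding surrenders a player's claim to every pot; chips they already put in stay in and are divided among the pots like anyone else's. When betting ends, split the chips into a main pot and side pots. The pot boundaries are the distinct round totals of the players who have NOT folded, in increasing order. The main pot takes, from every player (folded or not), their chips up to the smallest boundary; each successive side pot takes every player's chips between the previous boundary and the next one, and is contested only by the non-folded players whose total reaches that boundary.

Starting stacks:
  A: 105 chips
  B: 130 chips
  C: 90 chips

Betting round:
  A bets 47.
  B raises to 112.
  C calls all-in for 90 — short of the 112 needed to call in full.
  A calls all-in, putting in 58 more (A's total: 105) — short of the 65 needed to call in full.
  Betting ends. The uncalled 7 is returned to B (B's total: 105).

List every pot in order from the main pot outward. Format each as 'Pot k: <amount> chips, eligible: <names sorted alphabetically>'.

Contributions (after 7 returned to B): A=105, B=105, C=90
Pot levels (distinct totals of non-folded players): 90, 105
Layer 1-90: 90 each from A, B, C = 90*3 = 270 chips; eligible A, B, C
Layer 91-105: 15 each from A, B = 15*2 = 30 chips; eligible A, B

Pot 1: 270 chips, eligible: A, B, C
Pot 2: 30 chips, eligible: A, B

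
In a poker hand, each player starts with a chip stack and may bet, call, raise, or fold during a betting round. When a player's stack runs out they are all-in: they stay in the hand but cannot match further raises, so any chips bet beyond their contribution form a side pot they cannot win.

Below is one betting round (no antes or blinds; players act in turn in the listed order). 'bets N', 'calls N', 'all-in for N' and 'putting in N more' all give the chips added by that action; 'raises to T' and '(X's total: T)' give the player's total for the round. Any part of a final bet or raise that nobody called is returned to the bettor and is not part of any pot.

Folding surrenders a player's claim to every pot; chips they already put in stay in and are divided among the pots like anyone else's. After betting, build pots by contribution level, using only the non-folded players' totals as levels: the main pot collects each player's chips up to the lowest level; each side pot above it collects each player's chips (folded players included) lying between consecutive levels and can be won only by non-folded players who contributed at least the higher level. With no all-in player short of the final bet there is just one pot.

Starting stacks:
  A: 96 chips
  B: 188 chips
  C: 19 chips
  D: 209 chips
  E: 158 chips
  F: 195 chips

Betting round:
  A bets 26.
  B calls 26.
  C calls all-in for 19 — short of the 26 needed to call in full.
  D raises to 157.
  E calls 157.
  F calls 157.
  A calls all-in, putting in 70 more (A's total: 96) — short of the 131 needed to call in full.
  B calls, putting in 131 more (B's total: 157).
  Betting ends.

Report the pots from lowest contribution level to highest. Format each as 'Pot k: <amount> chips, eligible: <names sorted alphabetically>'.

Contributions: A=96, B=157, C=19, D=157, E=157, F=157
Pot levels (distinct totals of non-folded players): 19, 96, 157
Layer 1-19: 19 each from A, B, C, D, E, F = 19*6 = 114 chips; eligible A, B, C, D, E, F
Layer 20-96: 77 each from A, B, D, E, F = 77*5 = 385 chips; eligible A, B, D, E, F
Layer 97-157: 61 each from B, D, E, F = 61*4 = 244 chips; eligible B, D, E, F

Pot 1: 114 chips, eligible: A, B, C, D, E, F
Pot 2: 385 chips, eligible: A, B, D, E, F
Pot 3: 244 chips, eligible: B, D, E, F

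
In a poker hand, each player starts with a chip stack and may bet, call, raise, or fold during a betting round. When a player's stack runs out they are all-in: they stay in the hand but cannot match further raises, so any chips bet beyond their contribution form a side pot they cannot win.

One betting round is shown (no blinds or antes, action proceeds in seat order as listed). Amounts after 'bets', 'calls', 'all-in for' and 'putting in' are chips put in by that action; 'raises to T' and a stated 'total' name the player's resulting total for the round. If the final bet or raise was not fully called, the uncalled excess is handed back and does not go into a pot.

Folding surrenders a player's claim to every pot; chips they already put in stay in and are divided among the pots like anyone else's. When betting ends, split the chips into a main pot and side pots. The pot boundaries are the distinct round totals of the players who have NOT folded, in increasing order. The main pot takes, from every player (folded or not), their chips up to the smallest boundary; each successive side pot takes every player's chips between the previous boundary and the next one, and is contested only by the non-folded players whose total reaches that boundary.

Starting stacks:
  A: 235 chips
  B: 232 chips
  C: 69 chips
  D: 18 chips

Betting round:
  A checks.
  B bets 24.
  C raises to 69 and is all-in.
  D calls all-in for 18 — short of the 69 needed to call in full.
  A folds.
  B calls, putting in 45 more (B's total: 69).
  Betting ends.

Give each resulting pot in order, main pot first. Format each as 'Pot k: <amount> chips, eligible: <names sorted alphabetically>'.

Pot 1: 54 chips, eligible: B, C, D
Pot 2: 102 chips, eligible: B, C

Derivation:
Contributions: B=69, C=69, D=18
Folded: A
Pot levels (distinct totals of non-folded players): 18, 69
Layer 1-18: 18 each from B, C, D = 18*3 = 54 chips; eligible B, C, D
Layer 19-69: 51 each from B, C = 51*2 = 102 chips; eligible B, C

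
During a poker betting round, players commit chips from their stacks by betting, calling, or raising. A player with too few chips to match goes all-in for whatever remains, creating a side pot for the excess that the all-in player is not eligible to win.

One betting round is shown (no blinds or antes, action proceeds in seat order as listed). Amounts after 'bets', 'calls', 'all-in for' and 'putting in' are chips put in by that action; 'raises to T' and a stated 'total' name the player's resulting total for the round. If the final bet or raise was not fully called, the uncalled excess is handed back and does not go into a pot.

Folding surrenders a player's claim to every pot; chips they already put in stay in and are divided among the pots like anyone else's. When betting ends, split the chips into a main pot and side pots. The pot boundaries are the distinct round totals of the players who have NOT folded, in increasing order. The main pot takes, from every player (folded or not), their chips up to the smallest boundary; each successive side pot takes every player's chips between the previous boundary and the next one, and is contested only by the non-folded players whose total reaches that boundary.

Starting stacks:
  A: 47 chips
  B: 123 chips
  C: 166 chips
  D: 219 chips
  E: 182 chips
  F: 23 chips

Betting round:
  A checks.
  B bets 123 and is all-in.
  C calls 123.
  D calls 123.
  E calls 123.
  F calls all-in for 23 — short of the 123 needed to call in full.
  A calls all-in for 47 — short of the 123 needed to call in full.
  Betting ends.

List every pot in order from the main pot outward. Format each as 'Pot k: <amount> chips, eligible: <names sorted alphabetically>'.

Pot 1: 138 chips, eligible: A, B, C, D, E, F
Pot 2: 120 chips, eligible: A, B, C, D, E
Pot 3: 304 chips, eligible: B, C, D, E

Derivation:
Contributions: A=47, B=123, C=123, D=123, E=123, F=23
Pot levels (distinct totals of non-folded players): 23, 47, 123
Layer 1-23: 23 each from A, B, C, D, E, F = 23*6 = 138 chips; eligible A, B, C, D, E, F
Layer 24-47: 24 each from A, B, C, D, E = 24*5 = 120 chips; eligible A, B, C, D, E
Layer 48-123: 76 each from B, C, D, E = 76*4 = 304 chips; eligible B, C, D, E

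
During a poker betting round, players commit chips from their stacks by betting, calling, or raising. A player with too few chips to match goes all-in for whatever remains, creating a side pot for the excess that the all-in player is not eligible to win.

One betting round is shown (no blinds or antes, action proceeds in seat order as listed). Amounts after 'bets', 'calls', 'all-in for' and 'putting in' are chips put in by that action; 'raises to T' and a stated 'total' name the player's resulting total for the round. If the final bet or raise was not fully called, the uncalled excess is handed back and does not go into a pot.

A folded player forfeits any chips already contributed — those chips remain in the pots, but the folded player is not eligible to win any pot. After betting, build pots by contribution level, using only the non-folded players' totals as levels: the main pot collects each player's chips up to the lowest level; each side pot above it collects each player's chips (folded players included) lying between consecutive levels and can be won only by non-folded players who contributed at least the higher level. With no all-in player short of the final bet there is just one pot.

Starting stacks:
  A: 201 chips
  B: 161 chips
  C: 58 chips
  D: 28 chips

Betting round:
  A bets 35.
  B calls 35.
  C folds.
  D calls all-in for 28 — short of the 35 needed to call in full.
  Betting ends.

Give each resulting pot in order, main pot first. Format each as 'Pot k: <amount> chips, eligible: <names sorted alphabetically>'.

Pot 1: 84 chips, eligible: A, B, D
Pot 2: 14 chips, eligible: A, B

Derivation:
Contributions: A=35, B=35, D=28
Folded: C
Pot levels (distinct totals of non-folded players): 28, 35
Layer 1-28: 28 each from A, B, D = 28*3 = 84 chips; eligible A, B, D
Layer 29-35: 7 each from A, B = 7*2 = 14 chips; eligible A, B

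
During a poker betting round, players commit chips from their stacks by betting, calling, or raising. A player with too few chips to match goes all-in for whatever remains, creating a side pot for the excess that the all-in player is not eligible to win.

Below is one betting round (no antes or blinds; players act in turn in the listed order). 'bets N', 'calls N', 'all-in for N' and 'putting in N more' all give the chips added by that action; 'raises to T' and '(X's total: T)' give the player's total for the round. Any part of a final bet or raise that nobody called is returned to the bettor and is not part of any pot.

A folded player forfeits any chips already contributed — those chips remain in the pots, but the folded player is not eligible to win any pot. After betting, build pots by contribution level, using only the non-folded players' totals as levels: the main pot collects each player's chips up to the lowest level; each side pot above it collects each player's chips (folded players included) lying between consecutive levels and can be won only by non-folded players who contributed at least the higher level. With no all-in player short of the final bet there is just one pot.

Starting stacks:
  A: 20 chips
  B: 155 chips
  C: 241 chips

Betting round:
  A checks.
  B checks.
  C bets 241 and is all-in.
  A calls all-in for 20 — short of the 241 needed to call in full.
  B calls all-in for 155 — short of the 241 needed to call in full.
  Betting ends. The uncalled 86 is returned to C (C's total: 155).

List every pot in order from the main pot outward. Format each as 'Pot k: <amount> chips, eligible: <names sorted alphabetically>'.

Contributions (after 86 returned to C): A=20, B=155, C=155
Pot levels (distinct totals of non-folded players): 20, 155
Layer 1-20: 20 each from A, B, C = 20*3 = 60 chips; eligible A, B, C
Layer 21-155: 135 each from B, C = 135*2 = 270 chips; eligible B, C

Pot 1: 60 chips, eligible: A, B, C
Pot 2: 270 chips, eligible: B, C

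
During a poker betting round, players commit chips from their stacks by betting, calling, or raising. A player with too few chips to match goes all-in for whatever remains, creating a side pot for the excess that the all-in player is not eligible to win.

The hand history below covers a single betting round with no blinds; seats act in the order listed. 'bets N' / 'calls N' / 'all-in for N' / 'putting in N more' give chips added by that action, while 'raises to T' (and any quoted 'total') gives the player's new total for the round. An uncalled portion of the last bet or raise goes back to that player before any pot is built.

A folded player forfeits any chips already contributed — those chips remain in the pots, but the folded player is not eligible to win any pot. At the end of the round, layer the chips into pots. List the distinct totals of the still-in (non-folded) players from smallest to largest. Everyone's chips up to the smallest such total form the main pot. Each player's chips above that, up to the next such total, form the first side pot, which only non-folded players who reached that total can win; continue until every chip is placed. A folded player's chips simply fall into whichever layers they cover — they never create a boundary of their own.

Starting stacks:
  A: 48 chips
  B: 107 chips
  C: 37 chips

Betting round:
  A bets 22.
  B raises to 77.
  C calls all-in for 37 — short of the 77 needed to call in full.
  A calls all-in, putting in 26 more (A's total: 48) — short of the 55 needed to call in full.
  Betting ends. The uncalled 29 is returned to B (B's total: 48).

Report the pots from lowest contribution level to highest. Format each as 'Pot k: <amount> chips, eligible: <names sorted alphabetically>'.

Contributions (after 29 returned to B): A=48, B=48, C=37
Pot levels (distinct totals of non-folded players): 37, 48
Layer 1-37: 37 each from A, B, C = 37*3 = 111 chips; eligible A, B, C
Layer 38-48: 11 each from A, B = 11*2 = 22 chips; eligible A, B

Pot 1: 111 chips, eligible: A, B, C
Pot 2: 22 chips, eligible: A, B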